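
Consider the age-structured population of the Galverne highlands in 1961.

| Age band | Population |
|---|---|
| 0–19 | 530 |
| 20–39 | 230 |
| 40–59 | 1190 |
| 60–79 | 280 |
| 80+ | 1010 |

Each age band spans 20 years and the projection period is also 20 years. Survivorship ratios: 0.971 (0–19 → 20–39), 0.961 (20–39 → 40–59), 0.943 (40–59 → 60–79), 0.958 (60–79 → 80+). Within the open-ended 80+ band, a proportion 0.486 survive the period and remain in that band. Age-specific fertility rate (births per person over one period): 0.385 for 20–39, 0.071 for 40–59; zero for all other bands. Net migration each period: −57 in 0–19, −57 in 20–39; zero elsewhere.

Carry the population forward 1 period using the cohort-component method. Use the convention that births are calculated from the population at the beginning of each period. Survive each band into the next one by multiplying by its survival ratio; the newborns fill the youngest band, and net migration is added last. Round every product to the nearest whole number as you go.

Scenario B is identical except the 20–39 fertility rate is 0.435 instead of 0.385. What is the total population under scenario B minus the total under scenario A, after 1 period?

(Groups numbered youngest = 1 to oldest = 5.)
Period 1:
Births: 230 × 0.385 = 89, 1190 × 0.071 = 84 → 173
Group 2: 530 × 0.971 = 515
Group 3: 230 × 0.961 = 221
Group 4: 1190 × 0.943 = 1122
Group 5: 280 × 0.958 + 1010 × 0.486 = 268 + 491 = 759
Net migration: Group 1 − 57 → 116; Group 2 − 57 → 458
Giving 116 / 458 / 221 / 1122 / 759.
Scenario A total after 1 period: 2676
Scenario B projection —
Period 1:
Births: 230 × 0.435 = 100, 1190 × 0.071 = 84 → 184
Group 2: 530 × 0.971 = 515
Group 3: 230 × 0.961 = 221
Group 4: 1190 × 0.943 = 1122
Group 5: 280 × 0.958 + 1010 × 0.486 = 268 + 491 = 759
Net migration: Group 1 − 57 → 127; Group 2 − 57 → 458
Giving 127 / 458 / 221 / 1122 / 759.
Scenario B total after 1 period: 2687
Difference B − A = 2687 − 2676 = 11

11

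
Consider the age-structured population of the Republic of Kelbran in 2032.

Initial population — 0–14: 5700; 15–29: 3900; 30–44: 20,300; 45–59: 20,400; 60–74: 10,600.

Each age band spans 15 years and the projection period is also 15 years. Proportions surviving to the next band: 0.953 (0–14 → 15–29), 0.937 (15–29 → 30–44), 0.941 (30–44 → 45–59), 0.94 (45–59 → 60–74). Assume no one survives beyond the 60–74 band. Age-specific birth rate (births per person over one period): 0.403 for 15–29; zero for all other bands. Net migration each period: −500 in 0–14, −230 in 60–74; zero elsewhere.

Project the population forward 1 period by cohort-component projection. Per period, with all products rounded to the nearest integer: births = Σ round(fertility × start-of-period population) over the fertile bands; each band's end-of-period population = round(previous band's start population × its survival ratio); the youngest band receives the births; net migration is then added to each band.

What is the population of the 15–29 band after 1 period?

After projecting period 1:
Births: 3900 × 0.403 = 1572
15–29: 5700 × 0.953 = 5432
30–44: 3900 × 0.937 = 3654
45–59: 20300 × 0.941 = 19102
60–74: 20400 × 0.94 = 19176
Net migration: 0–14 − 500 → 1072; 60–74 − 230 → 18946
Population now: 0–14=1072, 15–29=5432, 30–44=3654, 45–59=19102, 60–74=18946

5432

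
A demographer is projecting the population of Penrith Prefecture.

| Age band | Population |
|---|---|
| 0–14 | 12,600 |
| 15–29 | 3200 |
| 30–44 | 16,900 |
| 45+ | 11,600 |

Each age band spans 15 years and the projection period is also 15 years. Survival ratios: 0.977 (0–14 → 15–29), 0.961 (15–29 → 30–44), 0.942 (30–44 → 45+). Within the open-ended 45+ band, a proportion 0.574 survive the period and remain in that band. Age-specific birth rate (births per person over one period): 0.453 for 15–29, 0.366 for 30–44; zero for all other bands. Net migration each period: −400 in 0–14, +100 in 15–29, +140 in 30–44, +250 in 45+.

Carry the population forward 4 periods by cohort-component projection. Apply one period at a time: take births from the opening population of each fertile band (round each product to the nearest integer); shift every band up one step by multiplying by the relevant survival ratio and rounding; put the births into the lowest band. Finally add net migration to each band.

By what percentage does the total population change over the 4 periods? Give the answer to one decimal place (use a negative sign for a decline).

-15.5

[period 1]
Births: 3200 × 0.453 = 1450 ; 16900 × 0.366 = 6185 → 7635
15–29: 12600 × 0.977 = 12310
30–44: 3200 × 0.961 = 3075
45+: 16900 × 0.942 + 11600 × 0.574 = 15920 + 6658 = 22578
Net migration: 0–14 − 400 → 7235; 15–29 + 100 → 12410; 30–44 + 140 → 3215; 45+ + 250 → 22828
End of period: [7235, 12410, 3215, 22828]
[period 2]
Births: 12410 × 0.453 = 5622 ; 3215 × 0.366 = 1177 → 6799
15–29: 7235 × 0.977 = 7069
30–44: 12410 × 0.961 = 11926
45+: 3215 × 0.942 + 22828 × 0.574 = 3029 + 13103 = 16132
Net migration: 0–14 − 400 → 6399; 15–29 + 100 → 7169; 30–44 + 140 → 12066; 45+ + 250 → 16382
End of period: [6399, 7169, 12066, 16382]
[period 3]
Births: 7169 × 0.453 = 3248 ; 12066 × 0.366 = 4416 → 7664
15–29: 6399 × 0.977 = 6252
30–44: 7169 × 0.961 = 6889
45+: 12066 × 0.942 + 16382 × 0.574 = 11366 + 9403 = 20769
Net migration: 0–14 − 400 → 7264; 15–29 + 100 → 6352; 30–44 + 140 → 7029; 45+ + 250 → 21019
End of period: [7264, 6352, 7029, 21019]
[period 4]
Births: 6352 × 0.453 = 2877 ; 7029 × 0.366 = 2573 → 5450
15–29: 7264 × 0.977 = 7097
30–44: 6352 × 0.961 = 6104
45+: 7029 × 0.942 + 21019 × 0.574 = 6621 + 12065 = 18686
Net migration: 0–14 − 400 → 5050; 15–29 + 100 → 7197; 30–44 + 140 → 6244; 45+ + 250 → 18936
End of period: [5050, 7197, 6244, 18936]
Total: 44300 → 37427; change = -6873; percentage change = -15.5%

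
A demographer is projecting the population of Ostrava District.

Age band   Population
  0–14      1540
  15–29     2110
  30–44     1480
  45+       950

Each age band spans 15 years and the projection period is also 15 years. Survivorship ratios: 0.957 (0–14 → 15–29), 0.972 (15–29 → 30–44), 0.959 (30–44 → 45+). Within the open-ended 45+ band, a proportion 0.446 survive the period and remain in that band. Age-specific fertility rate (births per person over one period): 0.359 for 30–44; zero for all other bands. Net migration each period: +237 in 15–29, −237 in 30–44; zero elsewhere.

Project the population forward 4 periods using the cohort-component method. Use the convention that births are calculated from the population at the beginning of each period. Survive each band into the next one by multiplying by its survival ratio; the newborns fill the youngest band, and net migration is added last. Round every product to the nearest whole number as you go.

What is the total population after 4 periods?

3088

(Bands numbered youngest = 1 to oldest = 4.)
Period 1.
Births: 1480 * 0.359 = 531
Band 2: 1540 * 0.957 = 1474
Band 3: 2110 * 0.972 = 2051
Band 4: 1480 * 0.959 + 950 * 0.446 = 1419 + 424 = 1843
Net migration: Band 2 + 237 → 1711; Band 3 − 237 → 1814
Population now: 0–14=531, 15–29=1711, 30–44=1814, 45+=1843
Period 2.
Births: 1814 * 0.359 = 651
Band 2: 531 * 0.957 = 508
Band 3: 1711 * 0.972 = 1663
Band 4: 1814 * 0.959 + 1843 * 0.446 = 1740 + 822 = 2562
Net migration: Band 2 + 237 → 745; Band 3 − 237 → 1426
Population now: 0–14=651, 15–29=745, 30–44=1426, 45+=2562
Period 3.
Births: 1426 * 0.359 = 512
Band 2: 651 * 0.957 = 623
Band 3: 745 * 0.972 = 724
Band 4: 1426 * 0.959 + 2562 * 0.446 = 1368 + 1143 = 2511
Net migration: Band 2 + 237 → 860; Band 3 − 237 → 487
Population now: 0–14=512, 15–29=860, 30–44=487, 45+=2511
Period 4.
Births: 487 * 0.359 = 175
Band 2: 512 * 0.957 = 490
Band 3: 860 * 0.972 = 836
Band 4: 487 * 0.959 + 2511 * 0.446 = 467 + 1120 = 1587
Net migration: Band 2 + 237 → 727; Band 3 − 237 → 599
Population now: 0–14=175, 15–29=727, 30–44=599, 45+=1587
Total after period 4: 175 + 727 + 599 + 1587 = 3088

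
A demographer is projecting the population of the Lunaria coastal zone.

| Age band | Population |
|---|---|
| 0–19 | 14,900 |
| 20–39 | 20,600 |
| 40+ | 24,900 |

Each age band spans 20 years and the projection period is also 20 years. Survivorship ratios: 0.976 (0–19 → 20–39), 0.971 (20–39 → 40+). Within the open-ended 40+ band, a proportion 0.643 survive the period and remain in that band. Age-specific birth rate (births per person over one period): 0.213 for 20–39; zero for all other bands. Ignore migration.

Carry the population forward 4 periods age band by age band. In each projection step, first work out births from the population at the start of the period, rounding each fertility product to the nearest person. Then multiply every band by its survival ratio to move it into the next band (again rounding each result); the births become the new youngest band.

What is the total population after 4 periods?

22555

Period 1.
Births: 20600 * 0.213 = 4388
20–39: 14900 * 0.976 = 14542
40+: 20600 * 0.971 + 24900 * 0.643 = 20003 + 16011 = 36014
Population now: 0–19=4388, 20–39=14542, 40+=36014
Period 2.
Births: 14542 * 0.213 = 3097
20–39: 4388 * 0.976 = 4283
40+: 14542 * 0.971 + 36014 * 0.643 = 14120 + 23157 = 37277
Population now: 0–19=3097, 20–39=4283, 40+=37277
Period 3.
Births: 4283 * 0.213 = 912
20–39: 3097 * 0.976 = 3023
40+: 4283 * 0.971 + 37277 * 0.643 = 4159 + 23969 = 28128
Population now: 0–19=912, 20–39=3023, 40+=28128
Period 4.
Births: 3023 * 0.213 = 644
20–39: 912 * 0.976 = 890
40+: 3023 * 0.971 + 28128 * 0.643 = 2935 + 18086 = 21021
Population now: 0–19=644, 20–39=890, 40+=21021
Total after period 4: 644 + 890 + 21021 = 22555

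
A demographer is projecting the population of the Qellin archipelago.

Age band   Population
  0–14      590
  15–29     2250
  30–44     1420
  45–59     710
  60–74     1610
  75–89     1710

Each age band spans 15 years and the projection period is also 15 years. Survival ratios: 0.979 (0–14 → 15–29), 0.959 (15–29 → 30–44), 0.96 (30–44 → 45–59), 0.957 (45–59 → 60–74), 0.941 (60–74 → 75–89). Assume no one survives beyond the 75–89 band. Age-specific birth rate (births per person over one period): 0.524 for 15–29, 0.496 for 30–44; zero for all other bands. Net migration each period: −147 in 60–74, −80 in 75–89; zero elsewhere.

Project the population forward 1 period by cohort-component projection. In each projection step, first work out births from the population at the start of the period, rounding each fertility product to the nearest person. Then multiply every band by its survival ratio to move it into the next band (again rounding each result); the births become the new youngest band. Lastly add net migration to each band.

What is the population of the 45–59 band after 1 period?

Numbering the bands 1..6 from youngest to oldest:
— Period 1 —
Births: 2250 × 0.524 = 1179, 1420 × 0.496 = 704 → 1883
Band 2: 590 × 0.979 = 578
Band 3: 2250 × 0.959 = 2158
Band 4: 1420 × 0.96 = 1363
Band 5: 710 × 0.957 = 679
Band 6: 1610 × 0.941 = 1515
Net migration: Band 5 − 147 → 532; Band 6 − 80 → 1435
Giving 1883 / 578 / 2158 / 1363 / 532 / 1435.

1363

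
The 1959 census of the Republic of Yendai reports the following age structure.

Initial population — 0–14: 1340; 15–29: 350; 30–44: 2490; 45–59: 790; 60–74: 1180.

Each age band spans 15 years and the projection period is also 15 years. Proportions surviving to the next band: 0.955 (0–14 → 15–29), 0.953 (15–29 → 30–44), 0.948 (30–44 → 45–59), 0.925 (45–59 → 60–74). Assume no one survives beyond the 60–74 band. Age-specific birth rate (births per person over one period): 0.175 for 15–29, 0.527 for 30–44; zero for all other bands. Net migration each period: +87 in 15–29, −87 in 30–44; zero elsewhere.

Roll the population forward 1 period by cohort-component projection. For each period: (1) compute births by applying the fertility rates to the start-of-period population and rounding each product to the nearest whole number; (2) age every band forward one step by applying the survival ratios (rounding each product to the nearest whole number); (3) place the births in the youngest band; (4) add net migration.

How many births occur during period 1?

[period 1]
Births: 350 × 0.175 = 61 ; 2490 × 0.527 = 1312 ⇒ total 1373
15–29: 1340 × 0.955 = 1280
30–44: 350 × 0.953 = 334
45–59: 2490 × 0.948 = 2361
60–74: 790 × 0.925 = 731
Net migration: 15–29 + 87 → 1367; 30–44 − 87 → 247
Giving 1373 / 1367 / 247 / 2361 / 731.

1373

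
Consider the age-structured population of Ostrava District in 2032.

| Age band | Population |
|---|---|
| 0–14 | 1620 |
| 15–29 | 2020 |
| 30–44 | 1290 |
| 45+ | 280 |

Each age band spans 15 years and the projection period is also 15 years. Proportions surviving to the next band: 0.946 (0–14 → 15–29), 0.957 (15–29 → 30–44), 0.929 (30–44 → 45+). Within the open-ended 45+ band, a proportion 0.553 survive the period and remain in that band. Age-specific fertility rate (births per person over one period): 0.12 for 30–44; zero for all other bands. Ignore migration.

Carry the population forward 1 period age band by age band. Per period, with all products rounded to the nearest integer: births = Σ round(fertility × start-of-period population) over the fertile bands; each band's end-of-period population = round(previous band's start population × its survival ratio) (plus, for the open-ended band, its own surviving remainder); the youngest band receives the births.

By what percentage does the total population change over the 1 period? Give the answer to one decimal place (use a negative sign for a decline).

-4.5

After projecting period 1:
Births: 1290 × 0.12 = 155
15–29: 1620 × 0.946 = 1533
30–44: 2020 × 0.957 = 1933
45+: 1290 × 0.929 + 280 × 0.553 = 1198 + 155 = 1353
Population now: 0–14=155, 15–29=1533, 30–44=1933, 45+=1353
Total: 5210 → 4974; change = -236; percentage change = -4.5%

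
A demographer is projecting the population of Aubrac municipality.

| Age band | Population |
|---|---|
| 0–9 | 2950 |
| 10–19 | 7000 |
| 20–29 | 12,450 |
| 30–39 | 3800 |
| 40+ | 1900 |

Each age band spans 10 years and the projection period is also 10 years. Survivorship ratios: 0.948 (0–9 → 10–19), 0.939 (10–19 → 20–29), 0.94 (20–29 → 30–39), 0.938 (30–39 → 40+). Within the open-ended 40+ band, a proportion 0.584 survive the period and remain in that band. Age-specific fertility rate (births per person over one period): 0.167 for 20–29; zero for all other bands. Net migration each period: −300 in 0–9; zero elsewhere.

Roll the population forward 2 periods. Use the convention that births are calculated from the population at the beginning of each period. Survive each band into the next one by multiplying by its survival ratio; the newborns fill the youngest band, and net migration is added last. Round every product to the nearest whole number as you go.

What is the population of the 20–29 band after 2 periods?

Call the groups 1 to 5, youngest first.
After projecting period 1:
Births: 12450 × 0.167 = 2079
Group 2: 2950 × 0.948 = 2797
Group 3: 7000 × 0.939 = 6573
Group 4: 12450 × 0.94 = 11703
Group 5: 3800 × 0.938 + 1900 × 0.584 = 3564 + 1110 = 4674
Net migration: Group 1 − 300 → 1779
End of period: [1779, 2797, 6573, 11703, 4674]
After projecting period 2:
Births: 6573 × 0.167 = 1098
Group 2: 1779 × 0.948 = 1686
Group 3: 2797 × 0.939 = 2626
Group 4: 6573 × 0.94 = 6179
Group 5: 11703 × 0.938 + 4674 × 0.584 = 10977 + 2730 = 13707
Net migration: Group 1 − 300 → 798
End of period: [798, 1686, 2626, 6179, 13707]

2626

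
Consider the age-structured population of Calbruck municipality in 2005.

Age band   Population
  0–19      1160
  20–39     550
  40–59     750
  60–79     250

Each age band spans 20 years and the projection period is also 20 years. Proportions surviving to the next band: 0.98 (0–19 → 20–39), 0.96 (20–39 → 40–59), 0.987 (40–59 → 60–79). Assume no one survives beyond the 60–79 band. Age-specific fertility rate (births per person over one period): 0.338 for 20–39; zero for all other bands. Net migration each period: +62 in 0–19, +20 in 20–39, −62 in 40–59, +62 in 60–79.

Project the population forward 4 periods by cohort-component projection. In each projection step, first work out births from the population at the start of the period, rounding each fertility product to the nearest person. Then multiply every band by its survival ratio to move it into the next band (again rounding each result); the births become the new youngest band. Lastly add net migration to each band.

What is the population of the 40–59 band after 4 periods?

(Groups numbered youngest = 1 to oldest = 4.)
[period 1]
Births: 550 × 0.338 = 186
Group 2: 1160 × 0.98 = 1137
Group 3: 550 × 0.96 = 528
Group 4: 750 × 0.987 = 740
Net migration: Group 1 + 62 → 248; Group 2 + 20 → 1157; Group 3 − 62 → 466; Group 4 + 62 → 802
Population now: 0–19=248, 20–39=1157, 40–59=466, 60–79=802
[period 2]
Births: 1157 × 0.338 = 391
Group 2: 248 × 0.98 = 243
Group 3: 1157 × 0.96 = 1111
Group 4: 466 × 0.987 = 460
Net migration: Group 1 + 62 → 453; Group 2 + 20 → 263; Group 3 − 62 → 1049; Group 4 + 62 → 522
Population now: 0–19=453, 20–39=263, 40–59=1049, 60–79=522
[period 3]
Births: 263 × 0.338 = 89
Group 2: 453 × 0.98 = 444
Group 3: 263 × 0.96 = 252
Group 4: 1049 × 0.987 = 1035
Net migration: Group 1 + 62 → 151; Group 2 + 20 → 464; Group 3 − 62 → 190; Group 4 + 62 → 1097
Population now: 0–19=151, 20–39=464, 40–59=190, 60–79=1097
[period 4]
Births: 464 × 0.338 = 157
Group 2: 151 × 0.98 = 148
Group 3: 464 × 0.96 = 445
Group 4: 190 × 0.987 = 188
Net migration: Group 1 + 62 → 219; Group 2 + 20 → 168; Group 3 − 62 → 383; Group 4 + 62 → 250
Population now: 0–19=219, 20–39=168, 40–59=383, 60–79=250

383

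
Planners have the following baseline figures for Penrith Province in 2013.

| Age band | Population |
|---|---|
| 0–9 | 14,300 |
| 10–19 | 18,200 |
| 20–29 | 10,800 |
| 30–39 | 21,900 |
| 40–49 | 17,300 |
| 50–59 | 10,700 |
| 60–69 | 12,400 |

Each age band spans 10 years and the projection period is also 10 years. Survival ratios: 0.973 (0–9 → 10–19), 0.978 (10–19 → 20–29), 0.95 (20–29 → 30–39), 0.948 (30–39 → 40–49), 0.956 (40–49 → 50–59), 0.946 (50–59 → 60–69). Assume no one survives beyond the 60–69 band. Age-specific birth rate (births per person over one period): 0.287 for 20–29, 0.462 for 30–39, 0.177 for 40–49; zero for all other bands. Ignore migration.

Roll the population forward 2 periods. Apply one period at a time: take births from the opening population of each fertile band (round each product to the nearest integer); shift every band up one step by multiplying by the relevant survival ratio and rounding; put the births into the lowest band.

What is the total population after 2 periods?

105102

Period 1.
Births: 10800 × 0.287 = 3100 ; 21900 × 0.462 = 10118 ; 17300 × 0.177 = 3062 — total 16280
10–19: 14300 × 0.973 = 13914
20–29: 18200 × 0.978 = 17800
30–39: 10800 × 0.95 = 10260
40–49: 21900 × 0.948 = 20761
50–59: 17300 × 0.956 = 16539
60–69: 10700 × 0.946 = 10122
End of period: [16280, 13914, 17800, 10260, 20761, 16539, 10122]
Period 2.
Births: 17800 × 0.287 = 5109 ; 10260 × 0.462 = 4740 ; 20761 × 0.177 = 3675 — total 13524
10–19: 16280 × 0.973 = 15840
20–29: 13914 × 0.978 = 13608
30–39: 17800 × 0.95 = 16910
40–49: 10260 × 0.948 = 9726
50–59: 20761 × 0.956 = 19848
60–69: 16539 × 0.946 = 15646
End of period: [13524, 15840, 13608, 16910, 9726, 19848, 15646]
Total after period 2: 13524 + 15840 + 13608 + 16910 + 9726 + 19848 + 15646 = 105102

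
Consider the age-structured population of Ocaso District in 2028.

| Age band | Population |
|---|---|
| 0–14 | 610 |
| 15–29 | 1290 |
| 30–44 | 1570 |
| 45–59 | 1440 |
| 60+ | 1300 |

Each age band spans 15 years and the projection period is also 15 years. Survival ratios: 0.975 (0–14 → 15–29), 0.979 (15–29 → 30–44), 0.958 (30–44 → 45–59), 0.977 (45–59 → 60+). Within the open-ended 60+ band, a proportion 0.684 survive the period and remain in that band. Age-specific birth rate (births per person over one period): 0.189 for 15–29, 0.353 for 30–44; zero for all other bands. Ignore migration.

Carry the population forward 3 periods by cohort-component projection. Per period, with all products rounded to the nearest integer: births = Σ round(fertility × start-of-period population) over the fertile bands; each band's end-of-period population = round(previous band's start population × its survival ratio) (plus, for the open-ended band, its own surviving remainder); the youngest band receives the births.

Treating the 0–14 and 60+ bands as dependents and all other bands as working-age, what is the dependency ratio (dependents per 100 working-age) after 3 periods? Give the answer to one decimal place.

193.8

Call the groups 1 to 5, youngest first.
After projecting period 1:
Births: 1290 * 0.189 = 244  |  1570 * 0.353 = 554 — total 798
Group 2: 610 * 0.975 = 595
Group 3: 1290 * 0.979 = 1263
Group 4: 1570 * 0.958 = 1504
Group 5: 1440 * 0.977 + 1300 * 0.684 = 1407 + 889 = 2296
→ [798, 595, 1263, 1504, 2296]
After projecting period 2:
Births: 595 * 0.189 = 112  |  1263 * 0.353 = 446 — total 558
Group 2: 798 * 0.975 = 778
Group 3: 595 * 0.979 = 583
Group 4: 1263 * 0.958 = 1210
Group 5: 1504 * 0.977 + 2296 * 0.684 = 1469 + 1570 = 3039
→ [558, 778, 583, 1210, 3039]
After projecting period 3:
Births: 778 * 0.189 = 147  |  583 * 0.353 = 206 — total 353
Group 2: 558 * 0.975 = 544
Group 3: 778 * 0.979 = 762
Group 4: 583 * 0.958 = 559
Group 5: 1210 * 0.977 + 3039 * 0.684 = 1182 + 2079 = 3261
→ [353, 544, 762, 559, 3261]
Dependents (band 0–14 + band 60+) = 353 + 3261 = 3614; working-age = 1865; ratio = 3614/1865 × 100 = 193.8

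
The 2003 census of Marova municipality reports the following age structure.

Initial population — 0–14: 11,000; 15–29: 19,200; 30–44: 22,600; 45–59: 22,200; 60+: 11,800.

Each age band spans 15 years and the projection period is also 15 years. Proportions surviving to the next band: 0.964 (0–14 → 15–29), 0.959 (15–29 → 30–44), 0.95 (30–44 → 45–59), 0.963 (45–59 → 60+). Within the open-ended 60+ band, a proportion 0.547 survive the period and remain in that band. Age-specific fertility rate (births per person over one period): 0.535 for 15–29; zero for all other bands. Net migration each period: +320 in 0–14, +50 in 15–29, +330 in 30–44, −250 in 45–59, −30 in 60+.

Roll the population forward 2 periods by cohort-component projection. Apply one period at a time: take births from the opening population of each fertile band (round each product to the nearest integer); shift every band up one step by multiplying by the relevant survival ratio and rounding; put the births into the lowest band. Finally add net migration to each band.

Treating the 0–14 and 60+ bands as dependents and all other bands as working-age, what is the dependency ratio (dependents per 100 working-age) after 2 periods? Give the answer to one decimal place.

108.5

After projecting period 1:
Births: 19200 * 0.535 = 10272
15–29: 11000 * 0.964 = 10604
30–44: 19200 * 0.959 = 18413
45–59: 22600 * 0.95 = 21470
60+: 22200 * 0.963 + 11800 * 0.547 = 21379 + 6455 = 27834
Net migration: 0–14 + 320 → 10592; 15–29 + 50 → 10654; 30–44 + 330 → 18743; 45–59 − 250 → 21220; 60+ − 30 → 27804
→ [10592, 10654, 18743, 21220, 27804]
After projecting period 2:
Births: 10654 * 0.535 = 5700
15–29: 10592 * 0.964 = 10211
30–44: 10654 * 0.959 = 10217
45–59: 18743 * 0.95 = 17806
60+: 21220 * 0.963 + 27804 * 0.547 = 20435 + 15209 = 35644
Net migration: 0–14 + 320 → 6020; 15–29 + 50 → 10261; 30–44 + 330 → 10547; 45–59 − 250 → 17556; 60+ − 30 → 35614
→ [6020, 10261, 10547, 17556, 35614]
Dependents (band 0–14 + band 60+) = 6020 + 35614 = 41634; working-age = 38364; ratio = 41634/38364 × 100 = 108.5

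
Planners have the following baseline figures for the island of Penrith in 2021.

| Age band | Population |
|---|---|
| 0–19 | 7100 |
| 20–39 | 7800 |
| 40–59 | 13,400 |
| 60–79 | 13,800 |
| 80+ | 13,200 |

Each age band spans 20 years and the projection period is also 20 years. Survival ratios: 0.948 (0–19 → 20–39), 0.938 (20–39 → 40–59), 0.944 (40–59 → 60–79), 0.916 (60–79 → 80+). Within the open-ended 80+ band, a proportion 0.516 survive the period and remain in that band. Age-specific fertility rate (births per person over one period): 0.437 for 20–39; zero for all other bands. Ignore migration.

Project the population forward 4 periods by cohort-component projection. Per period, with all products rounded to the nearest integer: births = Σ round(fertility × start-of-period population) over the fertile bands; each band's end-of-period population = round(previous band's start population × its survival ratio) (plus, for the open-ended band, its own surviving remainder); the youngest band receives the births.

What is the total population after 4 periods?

22515

Numbering the bands 1..5 from youngest to oldest:
[period 1]
Births: 7800 * 0.437 = 3409
Band 2: 7100 * 0.948 = 6731
Band 3: 7800 * 0.938 = 7316
Band 4: 13400 * 0.944 = 12650
Band 5: 13800 * 0.916 + 13200 * 0.516 = 12641 + 6811 = 19452
→ [3409, 6731, 7316, 12650, 19452]
[period 2]
Births: 6731 * 0.437 = 2941
Band 2: 3409 * 0.948 = 3232
Band 3: 6731 * 0.938 = 6314
Band 4: 7316 * 0.944 = 6906
Band 5: 12650 * 0.916 + 19452 * 0.516 = 11587 + 10037 = 21624
→ [2941, 3232, 6314, 6906, 21624]
[period 3]
Births: 3232 * 0.437 = 1412
Band 2: 2941 * 0.948 = 2788
Band 3: 3232 * 0.938 = 3032
Band 4: 6314 * 0.944 = 5960
Band 5: 6906 * 0.916 + 21624 * 0.516 = 6326 + 11158 = 17484
→ [1412, 2788, 3032, 5960, 17484]
[period 4]
Births: 2788 * 0.437 = 1218
Band 2: 1412 * 0.948 = 1339
Band 3: 2788 * 0.938 = 2615
Band 4: 3032 * 0.944 = 2862
Band 5: 5960 * 0.916 + 17484 * 0.516 = 5459 + 9022 = 14481
→ [1218, 1339, 2615, 2862, 14481]
Total after period 4: 1218 + 1339 + 2615 + 2862 + 14481 = 22515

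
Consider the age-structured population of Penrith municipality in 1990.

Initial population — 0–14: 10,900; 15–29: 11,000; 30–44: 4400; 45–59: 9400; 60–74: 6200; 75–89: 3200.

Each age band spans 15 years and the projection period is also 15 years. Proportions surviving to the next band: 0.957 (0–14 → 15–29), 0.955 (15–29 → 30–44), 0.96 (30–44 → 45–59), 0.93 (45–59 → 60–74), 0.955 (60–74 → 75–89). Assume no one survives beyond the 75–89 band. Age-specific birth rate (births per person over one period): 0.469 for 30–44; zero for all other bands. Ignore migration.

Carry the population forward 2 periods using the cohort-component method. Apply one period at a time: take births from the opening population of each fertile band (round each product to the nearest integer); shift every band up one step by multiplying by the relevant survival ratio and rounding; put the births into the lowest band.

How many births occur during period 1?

2064

— Period 1 —
Births: 4400 × 0.469 = 2064
15–29: 10900 × 0.957 = 10431
30–44: 11000 × 0.955 = 10505
45–59: 4400 × 0.96 = 4224
60–74: 9400 × 0.93 = 8742
75–89: 6200 × 0.955 = 5921
End of period: [2064, 10431, 10505, 4224, 8742, 5921]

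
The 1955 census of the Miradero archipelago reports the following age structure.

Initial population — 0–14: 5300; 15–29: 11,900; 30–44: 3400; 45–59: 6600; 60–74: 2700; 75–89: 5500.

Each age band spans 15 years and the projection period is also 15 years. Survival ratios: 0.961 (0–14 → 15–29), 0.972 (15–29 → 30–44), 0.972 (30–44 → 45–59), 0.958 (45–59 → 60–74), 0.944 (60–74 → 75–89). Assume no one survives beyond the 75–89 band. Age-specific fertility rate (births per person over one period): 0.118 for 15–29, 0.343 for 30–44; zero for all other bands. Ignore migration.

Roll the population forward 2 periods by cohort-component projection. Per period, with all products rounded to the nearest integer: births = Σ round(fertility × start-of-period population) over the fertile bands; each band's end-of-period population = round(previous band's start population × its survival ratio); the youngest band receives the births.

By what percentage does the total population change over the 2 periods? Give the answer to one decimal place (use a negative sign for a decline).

-8.6

Call the groups 1 to 6, youngest first.
— Period 1 —
Births: 11900 × 0.118 = 1404  |  3400 × 0.343 = 1166 ⇒ total 2570
Group 2: 5300 × 0.961 = 5093
Group 3: 11900 × 0.972 = 11567
Group 4: 3400 × 0.972 = 3305
Group 5: 6600 × 0.958 = 6323
Group 6: 2700 × 0.944 = 2549
→ [2570, 5093, 11567, 3305, 6323, 2549]
— Period 2 —
Births: 5093 × 0.118 = 601  |  11567 × 0.343 = 3967 ⇒ total 4568
Group 2: 2570 × 0.961 = 2470
Group 3: 5093 × 0.972 = 4950
Group 4: 11567 × 0.972 = 11243
Group 5: 3305 × 0.958 = 3166
Group 6: 6323 × 0.944 = 5969
→ [4568, 2470, 4950, 11243, 3166, 5969]
Total: 35400 → 32366; change = -3034; percentage change = -8.6%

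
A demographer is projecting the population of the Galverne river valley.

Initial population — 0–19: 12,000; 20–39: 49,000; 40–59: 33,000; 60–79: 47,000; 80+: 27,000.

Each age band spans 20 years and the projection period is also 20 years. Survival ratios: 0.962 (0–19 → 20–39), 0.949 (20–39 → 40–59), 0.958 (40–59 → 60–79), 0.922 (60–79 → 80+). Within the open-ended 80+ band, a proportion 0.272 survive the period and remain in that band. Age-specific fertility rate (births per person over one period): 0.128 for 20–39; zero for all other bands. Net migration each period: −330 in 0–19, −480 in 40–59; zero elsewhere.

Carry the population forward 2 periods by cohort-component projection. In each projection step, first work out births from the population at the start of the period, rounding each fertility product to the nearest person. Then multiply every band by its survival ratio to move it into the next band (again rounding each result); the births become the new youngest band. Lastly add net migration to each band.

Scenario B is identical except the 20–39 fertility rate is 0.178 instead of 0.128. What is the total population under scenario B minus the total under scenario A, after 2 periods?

Period 1:
Births: 49000 × 0.128 = 6272
20–39: 12000 × 0.962 = 11544
40–59: 49000 × 0.949 = 46501
60–79: 33000 × 0.958 = 31614
80+: 47000 × 0.922 + 27000 × 0.272 = 43334 + 7344 = 50678
Net migration: 0–19 − 330 → 5942; 40–59 − 480 → 46021
Giving 5942 / 11544 / 46021 / 31614 / 50678.
Period 2:
Births: 11544 × 0.128 = 1478
20–39: 5942 × 0.962 = 5716
40–59: 11544 × 0.949 = 10955
60–79: 46021 × 0.958 = 44088
80+: 31614 × 0.922 + 50678 × 0.272 = 29148 + 13784 = 42932
Net migration: 0–19 − 330 → 1148; 40–59 − 480 → 10475
Giving 1148 / 5716 / 10475 / 44088 / 42932.
Scenario A total after 2 periods: 104359
Scenario B projection —
Period 1:
Births: 49000 × 0.178 = 8722
20–39: 12000 × 0.962 = 11544
40–59: 49000 × 0.949 = 46501
60–79: 33000 × 0.958 = 31614
80+: 47000 × 0.922 + 27000 × 0.272 = 43334 + 7344 = 50678
Net migration: 0–19 − 330 → 8392; 40–59 − 480 → 46021
Giving 8392 / 11544 / 46021 / 31614 / 50678.
Period 2:
Births: 11544 × 0.178 = 2055
20–39: 8392 × 0.962 = 8073
40–59: 11544 × 0.949 = 10955
60–79: 46021 × 0.958 = 44088
80+: 31614 × 0.922 + 50678 × 0.272 = 29148 + 13784 = 42932
Net migration: 0–19 − 330 → 1725; 40–59 − 480 → 10475
Giving 1725 / 8073 / 10475 / 44088 / 42932.
Scenario B total after 2 periods: 107293
Difference B − A = 107293 − 104359 = 2934

2934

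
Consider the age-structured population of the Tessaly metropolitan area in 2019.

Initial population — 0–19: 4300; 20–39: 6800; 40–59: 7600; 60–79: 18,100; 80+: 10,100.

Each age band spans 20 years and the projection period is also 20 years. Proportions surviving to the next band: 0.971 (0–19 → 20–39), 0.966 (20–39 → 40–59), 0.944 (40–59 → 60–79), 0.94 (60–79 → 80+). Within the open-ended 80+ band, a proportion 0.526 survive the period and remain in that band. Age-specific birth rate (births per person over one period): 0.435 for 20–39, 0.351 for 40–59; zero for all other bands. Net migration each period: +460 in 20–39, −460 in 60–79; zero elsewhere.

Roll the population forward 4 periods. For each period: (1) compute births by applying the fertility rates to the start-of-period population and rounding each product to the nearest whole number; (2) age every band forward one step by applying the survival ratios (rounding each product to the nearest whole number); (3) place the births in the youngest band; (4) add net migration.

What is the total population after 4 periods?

Period 1:
Births: 6800 × 0.435 = 2958  |  7600 × 0.351 = 2668 → 5626
20–39: 4300 × 0.971 = 4175
40–59: 6800 × 0.966 = 6569
60–79: 7600 × 0.944 = 7174
80+: 18100 × 0.94 + 10100 × 0.526 = 17014 + 5313 = 22327
Net migration: 20–39 + 460 → 4635; 60–79 − 460 → 6714
End of period: [5626, 4635, 6569, 6714, 22327]
Period 2:
Births: 4635 × 0.435 = 2016  |  6569 × 0.351 = 2306 → 4322
20–39: 5626 × 0.971 = 5463
40–59: 4635 × 0.966 = 4477
60–79: 6569 × 0.944 = 6201
80+: 6714 × 0.94 + 22327 × 0.526 = 6311 + 11744 = 18055
Net migration: 20–39 + 460 → 5923; 60–79 − 460 → 5741
End of period: [4322, 5923, 4477, 5741, 18055]
Period 3:
Births: 5923 × 0.435 = 2577  |  4477 × 0.351 = 1571 → 4148
20–39: 4322 × 0.971 = 4197
40–59: 5923 × 0.966 = 5722
60–79: 4477 × 0.944 = 4226
80+: 5741 × 0.94 + 18055 × 0.526 = 5397 + 9497 = 14894
Net migration: 20–39 + 460 → 4657; 60–79 − 460 → 3766
End of period: [4148, 4657, 5722, 3766, 14894]
Period 4:
Births: 4657 × 0.435 = 2026  |  5722 × 0.351 = 2008 → 4034
20–39: 4148 × 0.971 = 4028
40–59: 4657 × 0.966 = 4499
60–79: 5722 × 0.944 = 5402
80+: 3766 × 0.94 + 14894 × 0.526 = 3540 + 7834 = 11374
Net migration: 20–39 + 460 → 4488; 60–79 − 460 → 4942
End of period: [4034, 4488, 4499, 4942, 11374]
Total after period 4: 4034 + 4488 + 4499 + 4942 + 11374 = 29337

29337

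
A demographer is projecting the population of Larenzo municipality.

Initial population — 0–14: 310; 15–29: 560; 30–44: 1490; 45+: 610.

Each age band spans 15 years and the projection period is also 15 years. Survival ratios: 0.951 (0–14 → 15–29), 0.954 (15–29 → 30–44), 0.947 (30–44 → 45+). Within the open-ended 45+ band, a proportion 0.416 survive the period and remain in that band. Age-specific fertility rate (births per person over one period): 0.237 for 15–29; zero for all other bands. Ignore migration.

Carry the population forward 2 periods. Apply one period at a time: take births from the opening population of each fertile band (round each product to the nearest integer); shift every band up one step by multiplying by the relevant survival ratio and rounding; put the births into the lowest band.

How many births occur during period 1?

— Period 1 —
Births: 560 × 0.237 = 133
15–29: 310 × 0.951 = 295
30–44: 560 × 0.954 = 534
45+: 1490 × 0.947 + 610 × 0.416 = 1411 + 254 = 1665
End of period: [133, 295, 534, 1665]

133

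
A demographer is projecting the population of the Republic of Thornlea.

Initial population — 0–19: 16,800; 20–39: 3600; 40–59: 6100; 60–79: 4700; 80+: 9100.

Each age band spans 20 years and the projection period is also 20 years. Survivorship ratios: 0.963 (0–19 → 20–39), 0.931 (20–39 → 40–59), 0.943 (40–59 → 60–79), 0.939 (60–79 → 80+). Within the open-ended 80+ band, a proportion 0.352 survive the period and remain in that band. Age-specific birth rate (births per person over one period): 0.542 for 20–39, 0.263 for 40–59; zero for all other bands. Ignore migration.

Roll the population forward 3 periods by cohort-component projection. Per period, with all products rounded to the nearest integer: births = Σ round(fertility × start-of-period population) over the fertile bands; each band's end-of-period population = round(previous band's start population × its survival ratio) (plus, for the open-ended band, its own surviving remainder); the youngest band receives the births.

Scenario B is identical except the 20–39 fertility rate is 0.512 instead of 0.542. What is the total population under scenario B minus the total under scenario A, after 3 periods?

-720

Period 1.
Births: 3600 * 0.542 = 1951, 6100 * 0.263 = 1604 — total 3555
20–39: 16800 * 0.963 = 16178
40–59: 3600 * 0.931 = 3352
60–79: 6100 * 0.943 = 5752
80+: 4700 * 0.939 + 9100 * 0.352 = 4413 + 3203 = 7616
→ [3555, 16178, 3352, 5752, 7616]
Period 2.
Births: 16178 * 0.542 = 8768, 3352 * 0.263 = 882 — total 9650
20–39: 3555 * 0.963 = 3423
40–59: 16178 * 0.931 = 15062
60–79: 3352 * 0.943 = 3161
80+: 5752 * 0.939 + 7616 * 0.352 = 5401 + 2681 = 8082
→ [9650, 3423, 15062, 3161, 8082]
Period 3.
Births: 3423 * 0.542 = 1855, 15062 * 0.263 = 3961 — total 5816
20–39: 9650 * 0.963 = 9293
40–59: 3423 * 0.931 = 3187
60–79: 15062 * 0.943 = 14203
80+: 3161 * 0.939 + 8082 * 0.352 = 2968 + 2845 = 5813
→ [5816, 9293, 3187, 14203, 5813]
Scenario A total after 3 periods: 38312
Scenario B projection —
Period 1.
Births: 3600 * 0.512 = 1843, 6100 * 0.263 = 1604 — total 3447
20–39: 16800 * 0.963 = 16178
40–59: 3600 * 0.931 = 3352
60–79: 6100 * 0.943 = 5752
80+: 4700 * 0.939 + 9100 * 0.352 = 4413 + 3203 = 7616
→ [3447, 16178, 3352, 5752, 7616]
Period 2.
Births: 16178 * 0.512 = 8283, 3352 * 0.263 = 882 — total 9165
20–39: 3447 * 0.963 = 3319
40–59: 16178 * 0.931 = 15062
60–79: 3352 * 0.943 = 3161
80+: 5752 * 0.939 + 7616 * 0.352 = 5401 + 2681 = 8082
→ [9165, 3319, 15062, 3161, 8082]
Period 3.
Births: 3319 * 0.512 = 1699, 15062 * 0.263 = 3961 — total 5660
20–39: 9165 * 0.963 = 8826
40–59: 3319 * 0.931 = 3090
60–79: 15062 * 0.943 = 14203
80+: 3161 * 0.939 + 8082 * 0.352 = 2968 + 2845 = 5813
→ [5660, 8826, 3090, 14203, 5813]
Scenario B total after 3 periods: 37592
Difference B − A = 37592 − 38312 = -720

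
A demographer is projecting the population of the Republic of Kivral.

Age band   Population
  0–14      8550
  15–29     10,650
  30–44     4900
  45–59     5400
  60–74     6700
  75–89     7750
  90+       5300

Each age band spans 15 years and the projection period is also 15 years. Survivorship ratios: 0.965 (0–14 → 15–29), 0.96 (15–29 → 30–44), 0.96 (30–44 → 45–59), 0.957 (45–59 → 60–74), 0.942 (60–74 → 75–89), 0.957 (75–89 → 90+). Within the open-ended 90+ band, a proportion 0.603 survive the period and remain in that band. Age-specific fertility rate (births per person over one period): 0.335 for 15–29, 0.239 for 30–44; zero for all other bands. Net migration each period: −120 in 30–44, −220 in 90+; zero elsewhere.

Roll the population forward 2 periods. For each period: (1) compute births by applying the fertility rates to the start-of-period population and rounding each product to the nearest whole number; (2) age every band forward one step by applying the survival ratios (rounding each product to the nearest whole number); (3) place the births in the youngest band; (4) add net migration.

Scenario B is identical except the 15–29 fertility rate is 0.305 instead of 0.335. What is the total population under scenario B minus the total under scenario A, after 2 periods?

-556

After projecting period 1:
Births: 10650 × 0.335 = 3568, 4900 × 0.239 = 1171 — total 4739
15–29: 8550 × 0.965 = 8251
30–44: 10650 × 0.96 = 10224
45–59: 4900 × 0.96 = 4704
60–74: 5400 × 0.957 = 5168
75–89: 6700 × 0.942 = 6311
90+: 7750 × 0.957 + 5300 × 0.603 = 7417 + 3196 = 10613
Net migration: 30–44 − 120 → 10104; 90+ − 220 → 10393
→ [4739, 8251, 10104, 4704, 5168, 6311, 10393]
After projecting period 2:
Births: 8251 × 0.335 = 2764, 10104 × 0.239 = 2415 — total 5179
15–29: 4739 × 0.965 = 4573
30–44: 8251 × 0.96 = 7921
45–59: 10104 × 0.96 = 9700
60–74: 4704 × 0.957 = 4502
75–89: 5168 × 0.942 = 4868
90+: 6311 × 0.957 + 10393 × 0.603 = 6040 + 6267 = 12307
Net migration: 30–44 − 120 → 7801; 90+ − 220 → 12087
→ [5179, 4573, 7801, 9700, 4502, 4868, 12087]
Scenario A total after 2 periods: 48710
Scenario B projection —
After projecting period 1:
Births: 10650 × 0.305 = 3248, 4900 × 0.239 = 1171 — total 4419
15–29: 8550 × 0.965 = 8251
30–44: 10650 × 0.96 = 10224
45–59: 4900 × 0.96 = 4704
60–74: 5400 × 0.957 = 5168
75–89: 6700 × 0.942 = 6311
90+: 7750 × 0.957 + 5300 × 0.603 = 7417 + 3196 = 10613
Net migration: 30–44 − 120 → 10104; 90+ − 220 → 10393
→ [4419, 8251, 10104, 4704, 5168, 6311, 10393]
After projecting period 2:
Births: 8251 × 0.305 = 2517, 10104 × 0.239 = 2415 — total 4932
15–29: 4419 × 0.965 = 4264
30–44: 8251 × 0.96 = 7921
45–59: 10104 × 0.96 = 9700
60–74: 4704 × 0.957 = 4502
75–89: 5168 × 0.942 = 4868
90+: 6311 × 0.957 + 10393 × 0.603 = 6040 + 6267 = 12307
Net migration: 30–44 − 120 → 7801; 90+ − 220 → 12087
→ [4932, 4264, 7801, 9700, 4502, 4868, 12087]
Scenario B total after 2 periods: 48154
Difference B − A = 48154 − 48710 = -556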